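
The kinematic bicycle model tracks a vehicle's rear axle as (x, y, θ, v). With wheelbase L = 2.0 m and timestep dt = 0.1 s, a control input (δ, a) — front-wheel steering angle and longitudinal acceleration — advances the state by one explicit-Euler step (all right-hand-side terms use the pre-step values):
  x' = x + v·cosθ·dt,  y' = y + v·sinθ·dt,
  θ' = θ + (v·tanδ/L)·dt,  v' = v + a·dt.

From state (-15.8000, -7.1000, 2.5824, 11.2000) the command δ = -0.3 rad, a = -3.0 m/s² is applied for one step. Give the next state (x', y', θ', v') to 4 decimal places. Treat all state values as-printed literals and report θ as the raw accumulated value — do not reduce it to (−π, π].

x' = -15.8000 + 11.2000·cos(2.5824)·0.1 = -16.7494
y' = -7.1000 + 11.2000·sin(2.5824)·0.1 = -6.5058
θ' = 2.5824 + (11.2000/2.0)·tan(-0.3)·0.1 = 2.4092
v' = 11.2000 − 3.0000·0.1 = 10.9000

(-16.7494, -6.5058, 2.4092, 10.9000)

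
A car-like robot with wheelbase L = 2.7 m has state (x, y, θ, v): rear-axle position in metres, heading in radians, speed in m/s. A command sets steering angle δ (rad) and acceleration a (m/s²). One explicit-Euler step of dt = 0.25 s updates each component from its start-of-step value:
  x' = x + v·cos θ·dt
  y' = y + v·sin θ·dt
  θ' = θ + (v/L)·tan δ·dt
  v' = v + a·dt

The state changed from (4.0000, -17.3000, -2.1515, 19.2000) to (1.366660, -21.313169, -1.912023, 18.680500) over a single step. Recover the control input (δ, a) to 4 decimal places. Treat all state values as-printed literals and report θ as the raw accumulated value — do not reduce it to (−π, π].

a = (v'−v)/dt = (-0.519500)/0.25 = -2.0780
Δθ = θ'−θ = 0.239477;  (v·dt/L) = 19.2000·0.25/2.7 = 1.777778
tan δ = Δθ·L/(v·dt) = 0.134706  →  δ = 0.1339

δ = 0.1339, a = -2.0780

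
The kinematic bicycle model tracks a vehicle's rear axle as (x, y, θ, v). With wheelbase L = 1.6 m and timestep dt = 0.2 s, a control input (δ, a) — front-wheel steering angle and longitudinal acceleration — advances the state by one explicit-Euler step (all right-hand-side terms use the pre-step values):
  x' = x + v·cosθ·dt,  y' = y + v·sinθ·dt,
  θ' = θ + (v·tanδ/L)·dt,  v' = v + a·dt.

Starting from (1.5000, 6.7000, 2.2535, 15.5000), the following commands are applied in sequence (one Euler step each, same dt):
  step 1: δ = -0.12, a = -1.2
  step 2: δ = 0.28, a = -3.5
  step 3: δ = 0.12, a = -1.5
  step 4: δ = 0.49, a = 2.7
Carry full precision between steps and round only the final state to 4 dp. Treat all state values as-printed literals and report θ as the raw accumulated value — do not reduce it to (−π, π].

after step 1 (δ=-0.12, a=-1.2): (-0.455768, 9.105196, 2.019878, 15.260000)
after step 2 (δ=0.28, a=-3.5): (-1.780758, 11.854580, 2.568387, 14.560000)
after step 3 (δ=0.12, a=-1.5): (-4.227324, 13.433838, 2.787842, 14.260000)
after step 4 (δ=0.49, a=2.7): (-6.902728, 14.421825, 3.738606, 14.800000)

(-6.9027, 14.4218, 3.7386, 14.8000)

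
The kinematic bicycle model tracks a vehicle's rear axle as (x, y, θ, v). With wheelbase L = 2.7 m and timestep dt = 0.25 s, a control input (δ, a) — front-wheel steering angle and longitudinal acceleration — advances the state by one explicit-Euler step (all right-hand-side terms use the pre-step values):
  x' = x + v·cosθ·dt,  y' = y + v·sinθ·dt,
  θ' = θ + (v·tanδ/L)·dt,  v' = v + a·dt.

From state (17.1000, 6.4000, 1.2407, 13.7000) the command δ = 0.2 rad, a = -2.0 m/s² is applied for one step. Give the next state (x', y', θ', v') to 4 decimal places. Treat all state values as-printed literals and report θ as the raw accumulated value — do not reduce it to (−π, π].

(18.2102, 9.6401, 1.4978, 13.2000)

x' = 17.1000 + 13.7000·cos(1.2407)·0.25 = 18.2102
y' = 6.4000 + 13.7000·sin(1.2407)·0.25 = 9.6401
θ' = 1.2407 + (13.7000/2.7)·tan(0.2)·0.25 = 1.4978
v' = 13.7000 − 2.0000·0.25 = 13.2000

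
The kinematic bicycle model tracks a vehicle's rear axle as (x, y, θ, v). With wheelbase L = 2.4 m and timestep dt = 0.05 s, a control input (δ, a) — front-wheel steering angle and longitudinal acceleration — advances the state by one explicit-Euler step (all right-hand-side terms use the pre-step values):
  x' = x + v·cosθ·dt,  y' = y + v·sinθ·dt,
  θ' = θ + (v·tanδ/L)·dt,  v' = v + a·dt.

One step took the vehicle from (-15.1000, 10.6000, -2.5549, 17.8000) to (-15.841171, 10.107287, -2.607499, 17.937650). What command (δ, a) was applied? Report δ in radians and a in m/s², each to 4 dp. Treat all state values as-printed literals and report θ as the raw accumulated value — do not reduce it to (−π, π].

δ = -0.1409, a = 2.7530

a = (v'−v)/dt = (0.137650)/0.05 = 2.7530
Δθ = θ'−θ = -0.052599;  (v·dt/L) = 17.8000·0.05/2.4 = 0.370833
tan δ = Δθ·L/(v·dt) = -0.141840  →  δ = -0.1409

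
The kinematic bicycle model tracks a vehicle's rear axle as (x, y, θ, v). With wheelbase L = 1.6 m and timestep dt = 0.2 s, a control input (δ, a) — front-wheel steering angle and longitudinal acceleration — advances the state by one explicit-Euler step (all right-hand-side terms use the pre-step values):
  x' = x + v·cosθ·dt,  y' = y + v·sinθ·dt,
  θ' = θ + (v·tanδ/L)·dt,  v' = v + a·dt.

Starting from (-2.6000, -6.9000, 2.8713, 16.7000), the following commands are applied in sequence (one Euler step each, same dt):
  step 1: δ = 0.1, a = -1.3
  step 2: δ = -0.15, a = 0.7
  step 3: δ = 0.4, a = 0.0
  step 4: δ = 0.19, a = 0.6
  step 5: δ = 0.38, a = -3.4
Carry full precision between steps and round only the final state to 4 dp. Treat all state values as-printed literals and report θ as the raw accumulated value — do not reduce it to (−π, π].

(-17.1602, -8.8318, 4.8788, 16.0200)

after step 1 (δ=0.1, a=-1.3): (-5.818734, -6.008175, 3.080749, 16.440000)
after step 2 (δ=-0.15, a=0.7): (-9.100650, -5.808243, 2.770166, 16.580000)
after step 3 (δ=0.4, a=0.0): (-12.190533, -4.604716, 3.646405, 16.580000)
after step 4 (δ=0.19, a=0.6): (-15.092913, -6.208476, 4.044988, 16.700000)
after step 5 (δ=0.38, a=-3.4): (-17.160196, -8.831822, 4.878762, 16.020000)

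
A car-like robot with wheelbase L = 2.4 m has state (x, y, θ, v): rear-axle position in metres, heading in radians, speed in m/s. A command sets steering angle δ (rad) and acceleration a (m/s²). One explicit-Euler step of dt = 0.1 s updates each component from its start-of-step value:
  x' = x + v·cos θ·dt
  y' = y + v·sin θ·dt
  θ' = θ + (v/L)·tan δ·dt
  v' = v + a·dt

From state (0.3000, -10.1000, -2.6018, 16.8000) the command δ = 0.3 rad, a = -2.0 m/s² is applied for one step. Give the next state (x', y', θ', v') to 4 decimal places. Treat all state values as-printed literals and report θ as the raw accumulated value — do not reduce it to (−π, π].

(-1.1411, -10.9634, -2.3853, 16.6000)

x' = 0.3000 + 16.8000·cos(-2.6018)·0.1 = -1.1411
y' = -10.1000 + 16.8000·sin(-2.6018)·0.1 = -10.9634
θ' = -2.6018 + (16.8000/2.4)·tan(0.3)·0.1 = -2.3853
v' = 16.8000 − 2.0000·0.1 = 16.6000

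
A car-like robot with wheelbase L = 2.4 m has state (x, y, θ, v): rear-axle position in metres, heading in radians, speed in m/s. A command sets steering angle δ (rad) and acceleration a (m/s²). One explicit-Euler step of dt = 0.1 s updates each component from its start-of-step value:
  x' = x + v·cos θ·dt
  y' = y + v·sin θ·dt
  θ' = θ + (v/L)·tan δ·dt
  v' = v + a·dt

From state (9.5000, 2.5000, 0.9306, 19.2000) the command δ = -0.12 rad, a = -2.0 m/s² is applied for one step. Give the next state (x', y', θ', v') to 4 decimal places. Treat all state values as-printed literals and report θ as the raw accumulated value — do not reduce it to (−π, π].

(10.6469, 4.0398, 0.8341, 19.0000)

x' = 9.5000 + 19.2000·cos(0.9306)·0.1 = 10.6469
y' = 2.5000 + 19.2000·sin(0.9306)·0.1 = 4.0398
θ' = 0.9306 + (19.2000/2.4)·tan(-0.12)·0.1 = 0.8341
v' = 19.2000 − 2.0000·0.1 = 19.0000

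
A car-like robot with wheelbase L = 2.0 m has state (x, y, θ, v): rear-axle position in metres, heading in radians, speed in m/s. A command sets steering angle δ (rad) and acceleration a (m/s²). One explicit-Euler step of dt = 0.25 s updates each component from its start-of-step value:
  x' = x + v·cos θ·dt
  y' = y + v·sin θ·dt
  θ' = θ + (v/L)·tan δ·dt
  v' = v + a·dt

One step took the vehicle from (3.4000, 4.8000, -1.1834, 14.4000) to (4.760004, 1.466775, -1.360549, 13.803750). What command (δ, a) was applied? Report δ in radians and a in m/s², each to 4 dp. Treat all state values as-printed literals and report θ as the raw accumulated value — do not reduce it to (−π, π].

δ = -0.0981, a = -2.3850

a = (v'−v)/dt = (-0.596250)/0.25 = -2.3850
Δθ = θ'−θ = -0.177149;  (v·dt/L) = 14.4000·0.25/2.0 = 1.800000
tan δ = Δθ·L/(v·dt) = -0.098416  →  δ = -0.0981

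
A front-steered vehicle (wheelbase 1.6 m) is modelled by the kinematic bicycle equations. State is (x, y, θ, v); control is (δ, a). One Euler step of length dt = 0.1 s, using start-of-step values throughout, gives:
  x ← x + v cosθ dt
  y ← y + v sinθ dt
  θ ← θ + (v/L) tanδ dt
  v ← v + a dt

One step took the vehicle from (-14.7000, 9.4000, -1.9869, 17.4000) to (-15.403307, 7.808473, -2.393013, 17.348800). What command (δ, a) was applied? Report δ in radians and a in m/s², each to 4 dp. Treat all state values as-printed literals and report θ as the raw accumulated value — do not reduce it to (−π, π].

a = (v'−v)/dt = (-0.051200)/0.1 = -0.5120
Δθ = θ'−θ = -0.406113;  (v·dt/L) = 17.4000·0.1/1.6 = 1.087500
tan δ = Δθ·L/(v·dt) = -0.373437  →  δ = -0.3574

δ = -0.3574, a = -0.5120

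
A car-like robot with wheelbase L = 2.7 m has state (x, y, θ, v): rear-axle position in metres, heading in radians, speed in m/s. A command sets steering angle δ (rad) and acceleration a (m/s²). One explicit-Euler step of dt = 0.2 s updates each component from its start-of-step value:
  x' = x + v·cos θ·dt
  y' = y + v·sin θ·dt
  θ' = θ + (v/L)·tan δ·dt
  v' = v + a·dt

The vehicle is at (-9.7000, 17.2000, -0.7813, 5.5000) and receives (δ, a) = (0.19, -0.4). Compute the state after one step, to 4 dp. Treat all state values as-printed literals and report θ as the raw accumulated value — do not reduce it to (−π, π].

x' = -9.7000 + 5.5000·cos(-0.7813)·0.2 = -8.9190
y' = 17.2000 + 5.5000·sin(-0.7813)·0.2 = 16.4254
θ' = -0.7813 + (5.5000/2.7)·tan(0.19)·0.2 = -0.7029
v' = 5.5000 − 0.4000·0.2 = 5.4200

(-8.9190, 16.4254, -0.7029, 5.4200)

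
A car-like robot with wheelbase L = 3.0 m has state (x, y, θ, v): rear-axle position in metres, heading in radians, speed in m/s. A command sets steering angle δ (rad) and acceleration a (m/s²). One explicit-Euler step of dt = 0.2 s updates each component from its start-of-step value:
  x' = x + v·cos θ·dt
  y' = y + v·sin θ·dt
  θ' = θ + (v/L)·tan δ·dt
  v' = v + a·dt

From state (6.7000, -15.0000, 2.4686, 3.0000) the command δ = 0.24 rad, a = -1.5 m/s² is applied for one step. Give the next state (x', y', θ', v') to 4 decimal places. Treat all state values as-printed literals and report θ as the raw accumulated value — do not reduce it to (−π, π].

x' = 6.7000 + 3.0000·cos(2.4686)·0.2 = 6.2308
y' = -15.0000 + 3.0000·sin(2.4686)·0.2 = -14.6260
θ' = 2.4686 + (3.0000/3.0)·tan(0.24)·0.2 = 2.5175
v' = 3.0000 − 1.5000·0.2 = 2.7000

(6.2308, -14.6260, 2.5175, 2.7000)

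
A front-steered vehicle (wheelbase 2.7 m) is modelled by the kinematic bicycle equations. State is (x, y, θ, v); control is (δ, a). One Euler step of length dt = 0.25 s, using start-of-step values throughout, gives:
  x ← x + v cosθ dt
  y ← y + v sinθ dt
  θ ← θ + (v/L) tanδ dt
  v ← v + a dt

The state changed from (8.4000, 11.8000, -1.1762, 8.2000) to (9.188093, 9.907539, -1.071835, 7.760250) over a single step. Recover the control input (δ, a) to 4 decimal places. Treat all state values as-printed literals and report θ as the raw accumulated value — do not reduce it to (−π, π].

a = (v'−v)/dt = (-0.439750)/0.25 = -1.7590
Δθ = θ'−θ = 0.104365;  (v·dt/L) = 8.2000·0.25/2.7 = 0.759259
tan δ = Δθ·L/(v·dt) = 0.137456  →  δ = 0.1366

δ = 0.1366, a = -1.7590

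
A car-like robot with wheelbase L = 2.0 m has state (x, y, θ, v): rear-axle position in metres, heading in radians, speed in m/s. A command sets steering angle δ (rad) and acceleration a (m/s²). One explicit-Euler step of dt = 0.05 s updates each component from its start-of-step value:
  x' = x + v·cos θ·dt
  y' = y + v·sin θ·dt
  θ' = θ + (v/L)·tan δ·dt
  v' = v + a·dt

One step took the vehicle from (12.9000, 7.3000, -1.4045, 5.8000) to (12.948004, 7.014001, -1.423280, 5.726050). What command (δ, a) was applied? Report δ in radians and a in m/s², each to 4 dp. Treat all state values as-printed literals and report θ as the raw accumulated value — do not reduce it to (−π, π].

δ = -0.1288, a = -1.4790

a = (v'−v)/dt = (-0.073950)/0.05 = -1.4790
Δθ = θ'−θ = -0.018780;  (v·dt/L) = 5.8000·0.05/2.0 = 0.145000
tan δ = Δθ·L/(v·dt) = -0.129517  →  δ = -0.1288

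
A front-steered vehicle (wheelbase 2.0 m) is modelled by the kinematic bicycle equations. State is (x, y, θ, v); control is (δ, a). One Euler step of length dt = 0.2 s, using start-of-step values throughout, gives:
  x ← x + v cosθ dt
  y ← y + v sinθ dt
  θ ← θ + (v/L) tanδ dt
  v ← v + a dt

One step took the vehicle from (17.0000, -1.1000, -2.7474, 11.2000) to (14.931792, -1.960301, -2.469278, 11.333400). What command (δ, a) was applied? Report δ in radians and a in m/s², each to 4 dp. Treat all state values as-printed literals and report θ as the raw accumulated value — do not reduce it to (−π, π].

δ = 0.2434, a = 0.6670

a = (v'−v)/dt = (0.133400)/0.2 = 0.6670
Δθ = θ'−θ = 0.278122;  (v·dt/L) = 11.2000·0.2/2.0 = 1.120000
tan δ = Δθ·L/(v·dt) = 0.248323  →  δ = 0.2434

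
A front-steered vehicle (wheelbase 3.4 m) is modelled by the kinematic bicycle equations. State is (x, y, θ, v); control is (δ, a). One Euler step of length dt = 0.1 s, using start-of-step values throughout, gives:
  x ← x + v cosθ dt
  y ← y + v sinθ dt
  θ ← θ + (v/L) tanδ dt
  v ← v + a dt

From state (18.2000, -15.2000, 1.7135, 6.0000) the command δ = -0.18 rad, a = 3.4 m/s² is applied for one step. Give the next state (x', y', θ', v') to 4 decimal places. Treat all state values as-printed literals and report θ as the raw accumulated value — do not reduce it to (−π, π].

x' = 18.2000 + 6.0000·cos(1.7135)·0.1 = 18.1147
y' = -15.2000 + 6.0000·sin(1.7135)·0.1 = -14.6061
θ' = 1.7135 + (6.0000/3.4)·tan(-0.18)·0.1 = 1.6814
v' = 6.0000 + 3.4000·0.1 = 6.3400

(18.1147, -14.6061, 1.6814, 6.3400)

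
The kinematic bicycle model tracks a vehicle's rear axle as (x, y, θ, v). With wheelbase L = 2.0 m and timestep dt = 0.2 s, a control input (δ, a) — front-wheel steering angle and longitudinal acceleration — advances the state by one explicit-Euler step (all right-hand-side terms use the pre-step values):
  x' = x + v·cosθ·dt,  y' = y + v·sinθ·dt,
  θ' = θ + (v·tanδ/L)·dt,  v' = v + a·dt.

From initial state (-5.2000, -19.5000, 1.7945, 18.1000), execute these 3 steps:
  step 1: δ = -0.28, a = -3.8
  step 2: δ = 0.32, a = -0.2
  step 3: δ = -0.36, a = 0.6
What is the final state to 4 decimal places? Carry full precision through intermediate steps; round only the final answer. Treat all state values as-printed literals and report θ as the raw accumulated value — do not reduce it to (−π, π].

after step 1 (δ=-0.28, a=-3.8): (-6.003070, -15.970201, 1.274027, 17.340000)
after step 2 (δ=0.32, a=-0.2): (-4.988914, -12.653801, 1.848656, 17.300000)
after step 3 (δ=-0.36, a=0.6): (-5.937985, -9.326510, 1.197479, 17.420000)

(-5.9380, -9.3265, 1.1975, 17.4200)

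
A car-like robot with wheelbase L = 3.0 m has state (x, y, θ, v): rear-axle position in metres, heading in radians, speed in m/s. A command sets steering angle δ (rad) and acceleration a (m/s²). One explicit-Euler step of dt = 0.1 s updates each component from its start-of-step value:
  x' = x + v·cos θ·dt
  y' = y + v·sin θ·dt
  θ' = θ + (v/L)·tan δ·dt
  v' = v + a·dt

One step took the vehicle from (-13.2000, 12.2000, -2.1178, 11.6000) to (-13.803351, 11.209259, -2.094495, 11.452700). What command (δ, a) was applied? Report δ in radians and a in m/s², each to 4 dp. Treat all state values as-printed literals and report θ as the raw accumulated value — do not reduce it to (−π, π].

δ = 0.0602, a = -1.4730

a = (v'−v)/dt = (-0.147300)/0.1 = -1.4730
Δθ = θ'−θ = 0.023305;  (v·dt/L) = 11.6000·0.1/3.0 = 0.386667
tan δ = Δθ·L/(v·dt) = 0.060272  →  δ = 0.0602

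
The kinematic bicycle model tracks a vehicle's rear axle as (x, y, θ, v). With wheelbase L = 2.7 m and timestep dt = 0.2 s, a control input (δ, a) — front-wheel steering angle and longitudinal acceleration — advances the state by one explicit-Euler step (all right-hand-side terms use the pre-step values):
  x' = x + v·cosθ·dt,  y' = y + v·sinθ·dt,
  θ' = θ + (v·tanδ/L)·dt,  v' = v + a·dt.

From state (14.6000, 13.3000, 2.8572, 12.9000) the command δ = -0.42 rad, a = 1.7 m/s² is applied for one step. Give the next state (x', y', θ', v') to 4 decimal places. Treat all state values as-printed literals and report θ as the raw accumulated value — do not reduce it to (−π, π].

x' = 14.6000 + 12.9000·cos(2.8572)·0.2 = 12.1236
y' = 13.3000 + 12.9000·sin(2.8572)·0.2 = 14.0239
θ' = 2.8572 + (12.9000/2.7)·tan(-0.42)·0.2 = 2.4305
v' = 12.9000 + 1.7000·0.2 = 13.2400

(12.1236, 14.0239, 2.4305, 13.2400)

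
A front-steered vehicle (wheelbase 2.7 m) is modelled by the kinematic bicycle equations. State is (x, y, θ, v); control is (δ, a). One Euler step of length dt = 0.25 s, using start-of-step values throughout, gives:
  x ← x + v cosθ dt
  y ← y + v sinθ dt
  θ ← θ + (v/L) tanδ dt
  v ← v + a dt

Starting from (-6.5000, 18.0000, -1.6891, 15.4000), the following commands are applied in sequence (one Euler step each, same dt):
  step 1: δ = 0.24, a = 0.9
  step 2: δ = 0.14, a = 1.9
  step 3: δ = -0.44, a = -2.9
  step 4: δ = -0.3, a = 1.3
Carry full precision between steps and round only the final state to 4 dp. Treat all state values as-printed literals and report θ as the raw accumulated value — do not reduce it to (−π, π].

after step 1 (δ=0.24, a=0.9): (-6.954407, 14.176910, -1.340152, 15.625000)
after step 2 (δ=0.14, a=1.9): (-6.061420, 10.374101, -1.136272, 16.100000)
after step 3 (δ=-0.44, a=-2.9): (-4.366980, 6.723142, -1.838084, 15.375000)
after step 4 (δ=-0.3, a=1.3): (-5.382177, 3.015880, -2.278458, 15.700000)

(-5.3822, 3.0159, -2.2785, 15.7000)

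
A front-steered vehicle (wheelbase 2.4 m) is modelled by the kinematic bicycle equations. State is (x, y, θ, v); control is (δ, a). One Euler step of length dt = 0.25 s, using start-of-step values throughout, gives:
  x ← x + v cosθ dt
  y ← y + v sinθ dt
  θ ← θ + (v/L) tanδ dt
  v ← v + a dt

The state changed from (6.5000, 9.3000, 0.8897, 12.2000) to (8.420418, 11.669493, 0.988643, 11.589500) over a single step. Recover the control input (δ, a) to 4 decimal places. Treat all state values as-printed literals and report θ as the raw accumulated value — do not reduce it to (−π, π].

a = (v'−v)/dt = (-0.610500)/0.25 = -2.4420
Δθ = θ'−θ = 0.098943;  (v·dt/L) = 12.2000·0.25/2.4 = 1.270833
tan δ = Δθ·L/(v·dt) = 0.077857  →  δ = 0.0777

δ = 0.0777, a = -2.4420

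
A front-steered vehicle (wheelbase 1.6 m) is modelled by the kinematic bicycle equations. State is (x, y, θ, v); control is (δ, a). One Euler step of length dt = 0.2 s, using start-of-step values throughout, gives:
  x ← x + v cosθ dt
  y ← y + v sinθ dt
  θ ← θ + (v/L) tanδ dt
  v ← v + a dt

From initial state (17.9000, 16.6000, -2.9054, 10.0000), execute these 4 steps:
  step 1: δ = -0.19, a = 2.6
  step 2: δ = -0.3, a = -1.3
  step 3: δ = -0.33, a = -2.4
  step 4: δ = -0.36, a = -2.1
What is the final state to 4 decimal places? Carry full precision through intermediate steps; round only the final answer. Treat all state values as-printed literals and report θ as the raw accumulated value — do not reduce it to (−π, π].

after step 1 (δ=-0.19, a=2.6): (15.955528, 16.131995, -3.145800, 10.520000)
after step 2 (δ=-0.3, a=-1.3): (13.851547, 16.140846, -3.552577, 10.260000)
after step 3 (δ=-0.33, a=-2.4): (11.970421, 16.960645, -3.991865, 9.780000)
after step 4 (δ=-0.36, a=-2.1): (10.679894, 18.430501, -4.452018, 9.360000)

(10.6799, 18.4305, -4.4520, 9.3600)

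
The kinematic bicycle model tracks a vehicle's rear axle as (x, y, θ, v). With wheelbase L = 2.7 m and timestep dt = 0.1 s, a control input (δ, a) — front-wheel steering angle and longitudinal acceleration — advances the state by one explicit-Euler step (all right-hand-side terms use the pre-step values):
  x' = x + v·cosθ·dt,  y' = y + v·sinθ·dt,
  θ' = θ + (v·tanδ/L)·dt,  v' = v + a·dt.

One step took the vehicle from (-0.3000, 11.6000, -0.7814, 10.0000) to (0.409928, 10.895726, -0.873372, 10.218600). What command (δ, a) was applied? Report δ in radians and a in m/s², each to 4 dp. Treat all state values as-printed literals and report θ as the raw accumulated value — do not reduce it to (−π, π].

δ = -0.2434, a = 2.1860

a = (v'−v)/dt = (0.218600)/0.1 = 2.1860
Δθ = θ'−θ = -0.091972;  (v·dt/L) = 10.0000·0.1/2.7 = 0.370370
tan δ = Δθ·L/(v·dt) = -0.248324  →  δ = -0.2434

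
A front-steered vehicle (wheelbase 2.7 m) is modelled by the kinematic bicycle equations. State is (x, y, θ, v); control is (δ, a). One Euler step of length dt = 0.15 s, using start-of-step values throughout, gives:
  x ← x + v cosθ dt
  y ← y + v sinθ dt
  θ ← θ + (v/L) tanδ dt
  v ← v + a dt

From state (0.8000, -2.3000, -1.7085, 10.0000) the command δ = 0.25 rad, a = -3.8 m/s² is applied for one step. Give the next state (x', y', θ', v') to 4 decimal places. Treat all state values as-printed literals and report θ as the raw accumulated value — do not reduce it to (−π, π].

x' = 0.8000 + 10.0000·cos(-1.7085)·0.15 = 0.5941
y' = -2.3000 + 10.0000·sin(-1.7085)·0.15 = -3.7858
θ' = -1.7085 + (10.0000/2.7)·tan(0.25)·0.15 = -1.5666
v' = 10.0000 − 3.8000·0.15 = 9.4300

(0.5941, -3.7858, -1.5666, 9.4300)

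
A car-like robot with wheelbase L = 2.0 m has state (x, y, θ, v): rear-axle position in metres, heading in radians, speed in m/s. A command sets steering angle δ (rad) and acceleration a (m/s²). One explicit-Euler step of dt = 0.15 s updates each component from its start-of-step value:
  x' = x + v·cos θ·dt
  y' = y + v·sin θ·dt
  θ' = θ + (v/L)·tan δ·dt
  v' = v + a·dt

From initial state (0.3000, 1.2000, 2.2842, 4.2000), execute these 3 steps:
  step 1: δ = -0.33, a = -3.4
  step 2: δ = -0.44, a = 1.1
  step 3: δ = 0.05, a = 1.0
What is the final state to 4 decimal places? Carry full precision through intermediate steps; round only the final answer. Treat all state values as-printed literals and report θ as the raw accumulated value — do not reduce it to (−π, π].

(-0.6919, 2.6456, 2.0605, 4.0050)

after step 1 (δ=-0.33, a=-3.4): (-0.112279, 1.676367, 2.176305, 3.690000)
after step 2 (δ=-0.44, a=1.1): (-0.427320, 2.131462, 2.046016, 3.855000)
after step 3 (δ=0.05, a=1.0): (-0.691889, 2.645638, 2.060484, 4.005000)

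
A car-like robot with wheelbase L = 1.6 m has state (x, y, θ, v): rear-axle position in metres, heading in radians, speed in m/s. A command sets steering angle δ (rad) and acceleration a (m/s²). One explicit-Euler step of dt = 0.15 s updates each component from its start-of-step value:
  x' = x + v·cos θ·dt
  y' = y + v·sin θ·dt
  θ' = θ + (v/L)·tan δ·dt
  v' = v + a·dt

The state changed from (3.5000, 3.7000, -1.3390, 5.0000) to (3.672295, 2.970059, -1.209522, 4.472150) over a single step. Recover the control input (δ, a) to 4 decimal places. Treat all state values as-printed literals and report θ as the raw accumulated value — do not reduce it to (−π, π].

δ = 0.2695, a = -3.5190

a = (v'−v)/dt = (-0.527850)/0.15 = -3.5190
Δθ = θ'−θ = 0.129478;  (v·dt/L) = 5.0000·0.15/1.6 = 0.468750
tan δ = Δθ·L/(v·dt) = 0.276220  →  δ = 0.2695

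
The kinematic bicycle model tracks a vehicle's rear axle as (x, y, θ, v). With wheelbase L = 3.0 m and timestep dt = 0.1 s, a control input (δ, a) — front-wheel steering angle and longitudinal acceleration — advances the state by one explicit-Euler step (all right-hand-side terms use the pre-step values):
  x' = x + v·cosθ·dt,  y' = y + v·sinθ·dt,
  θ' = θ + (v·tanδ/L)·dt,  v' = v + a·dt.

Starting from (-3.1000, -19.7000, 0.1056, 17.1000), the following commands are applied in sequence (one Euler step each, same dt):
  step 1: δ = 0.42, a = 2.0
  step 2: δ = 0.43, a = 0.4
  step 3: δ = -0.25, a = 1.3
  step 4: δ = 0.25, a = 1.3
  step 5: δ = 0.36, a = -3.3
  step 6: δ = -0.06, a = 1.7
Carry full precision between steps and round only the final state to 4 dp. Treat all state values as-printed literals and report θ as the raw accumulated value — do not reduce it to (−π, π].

after step 1 (δ=0.42, a=2.0): (-1.399526, -19.519759, 0.360146, 17.300000)
after step 2 (δ=0.43, a=0.4): (0.219487, -18.910088, 0.624618, 17.340000)
after step 3 (δ=-0.25, a=1.3): (1.626084, -17.896067, 0.477030, 17.470000)
after step 4 (δ=0.25, a=1.3): (3.178054, -17.093944, 0.625724, 17.600000)
after step 5 (δ=0.36, a=-3.3): (4.604602, -16.063139, 0.846547, 17.270000)
after step 6 (δ=-0.06, a=1.7): (5.748866, -14.769621, 0.811966, 17.440000)

(5.7489, -14.7696, 0.8120, 17.4400)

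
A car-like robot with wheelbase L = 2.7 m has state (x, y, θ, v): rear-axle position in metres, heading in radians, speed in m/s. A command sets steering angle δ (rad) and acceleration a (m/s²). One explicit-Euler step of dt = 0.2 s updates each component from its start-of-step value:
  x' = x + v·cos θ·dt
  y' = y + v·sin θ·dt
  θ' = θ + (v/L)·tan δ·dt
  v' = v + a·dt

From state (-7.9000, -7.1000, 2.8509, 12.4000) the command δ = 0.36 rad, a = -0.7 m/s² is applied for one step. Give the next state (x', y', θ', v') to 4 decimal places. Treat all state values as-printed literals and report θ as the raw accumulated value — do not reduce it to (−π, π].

(-10.2760, -6.3892, 3.1966, 12.2600)

x' = -7.9000 + 12.4000·cos(2.8509)·0.2 = -10.2760
y' = -7.1000 + 12.4000·sin(2.8509)·0.2 = -6.3892
θ' = 2.8509 + (12.4000/2.7)·tan(0.36)·0.2 = 3.1966
v' = 12.4000 − 0.7000·0.2 = 12.2600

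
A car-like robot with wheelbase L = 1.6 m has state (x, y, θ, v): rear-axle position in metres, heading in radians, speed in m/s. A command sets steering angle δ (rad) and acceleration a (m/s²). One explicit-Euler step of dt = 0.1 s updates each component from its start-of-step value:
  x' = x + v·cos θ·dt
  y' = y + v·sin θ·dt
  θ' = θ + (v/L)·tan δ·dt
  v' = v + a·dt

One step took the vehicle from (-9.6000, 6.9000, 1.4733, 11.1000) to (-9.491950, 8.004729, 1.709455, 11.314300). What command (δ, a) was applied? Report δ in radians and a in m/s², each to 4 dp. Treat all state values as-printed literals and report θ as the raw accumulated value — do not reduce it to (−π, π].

δ = 0.3281, a = 2.1430

a = (v'−v)/dt = (0.214300)/0.1 = 2.1430
Δθ = θ'−θ = 0.236155;  (v·dt/L) = 11.1000·0.1/1.6 = 0.693750
tan δ = Δθ·L/(v·dt) = 0.340404  →  δ = 0.3281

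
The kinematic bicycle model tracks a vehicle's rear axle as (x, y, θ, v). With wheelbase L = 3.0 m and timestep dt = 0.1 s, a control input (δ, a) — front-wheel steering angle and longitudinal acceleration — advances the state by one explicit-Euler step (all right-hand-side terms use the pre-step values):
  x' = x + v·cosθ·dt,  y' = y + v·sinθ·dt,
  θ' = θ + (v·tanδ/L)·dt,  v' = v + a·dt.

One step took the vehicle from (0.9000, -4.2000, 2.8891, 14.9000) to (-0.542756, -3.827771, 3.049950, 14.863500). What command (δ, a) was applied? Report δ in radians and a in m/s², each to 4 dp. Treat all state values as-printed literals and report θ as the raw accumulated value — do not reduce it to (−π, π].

a = (v'−v)/dt = (-0.036500)/0.1 = -0.3650
Δθ = θ'−θ = 0.160850;  (v·dt/L) = 14.9000·0.1/3.0 = 0.496667
tan δ = Δθ·L/(v·dt) = 0.323859  →  δ = 0.3132

δ = 0.3132, a = -0.3650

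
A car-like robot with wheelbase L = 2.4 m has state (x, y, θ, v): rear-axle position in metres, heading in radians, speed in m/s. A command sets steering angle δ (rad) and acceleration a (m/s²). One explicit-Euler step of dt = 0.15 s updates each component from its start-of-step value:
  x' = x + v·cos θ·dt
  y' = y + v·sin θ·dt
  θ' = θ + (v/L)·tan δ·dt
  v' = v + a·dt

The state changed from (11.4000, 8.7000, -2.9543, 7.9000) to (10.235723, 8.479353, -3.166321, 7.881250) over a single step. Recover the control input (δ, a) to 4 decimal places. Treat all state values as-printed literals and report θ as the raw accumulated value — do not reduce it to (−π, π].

δ = -0.4056, a = -0.1250

a = (v'−v)/dt = (-0.018750)/0.15 = -0.1250
Δθ = θ'−θ = -0.212021;  (v·dt/L) = 7.9000·0.15/2.4 = 0.493750
tan δ = Δθ·L/(v·dt) = -0.429410  →  δ = -0.4056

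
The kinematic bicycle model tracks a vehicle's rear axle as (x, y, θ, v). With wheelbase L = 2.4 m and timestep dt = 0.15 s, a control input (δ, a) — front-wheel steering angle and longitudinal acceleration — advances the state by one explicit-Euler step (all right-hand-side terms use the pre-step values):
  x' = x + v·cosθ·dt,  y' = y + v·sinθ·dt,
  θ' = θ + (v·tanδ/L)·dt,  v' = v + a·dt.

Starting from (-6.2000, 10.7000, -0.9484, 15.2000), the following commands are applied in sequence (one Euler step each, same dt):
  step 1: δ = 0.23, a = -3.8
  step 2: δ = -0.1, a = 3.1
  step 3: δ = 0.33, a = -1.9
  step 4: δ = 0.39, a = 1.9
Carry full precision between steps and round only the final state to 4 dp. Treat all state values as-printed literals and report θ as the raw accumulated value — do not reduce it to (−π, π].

(0.2742, 4.6843, -0.1141, 15.0950)

after step 1 (δ=0.23, a=-3.8): (-4.870797, 8.847537, -0.725964, 14.630000)
after step 2 (δ=-0.1, a=3.1): (-3.229618, 7.390704, -0.817707, 15.095000)
after step 3 (δ=0.33, a=-1.9): (-1.681107, 5.738753, -0.494557, 14.810000)
after step 4 (δ=0.39, a=1.9): (0.274211, 4.684337, -0.114074, 15.095000)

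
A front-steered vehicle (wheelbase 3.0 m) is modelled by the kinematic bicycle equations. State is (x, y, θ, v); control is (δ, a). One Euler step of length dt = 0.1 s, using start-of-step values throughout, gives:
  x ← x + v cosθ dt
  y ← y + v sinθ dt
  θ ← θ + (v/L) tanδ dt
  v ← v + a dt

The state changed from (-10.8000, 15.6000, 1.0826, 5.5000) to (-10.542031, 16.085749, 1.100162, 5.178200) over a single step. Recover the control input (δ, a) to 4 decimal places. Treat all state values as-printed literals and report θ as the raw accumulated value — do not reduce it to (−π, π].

a = (v'−v)/dt = (-0.321800)/0.1 = -3.2180
Δθ = θ'−θ = 0.017562;  (v·dt/L) = 5.5000·0.1/3.0 = 0.183333
tan δ = Δθ·L/(v·dt) = 0.095793  →  δ = 0.0955

δ = 0.0955, a = -3.2180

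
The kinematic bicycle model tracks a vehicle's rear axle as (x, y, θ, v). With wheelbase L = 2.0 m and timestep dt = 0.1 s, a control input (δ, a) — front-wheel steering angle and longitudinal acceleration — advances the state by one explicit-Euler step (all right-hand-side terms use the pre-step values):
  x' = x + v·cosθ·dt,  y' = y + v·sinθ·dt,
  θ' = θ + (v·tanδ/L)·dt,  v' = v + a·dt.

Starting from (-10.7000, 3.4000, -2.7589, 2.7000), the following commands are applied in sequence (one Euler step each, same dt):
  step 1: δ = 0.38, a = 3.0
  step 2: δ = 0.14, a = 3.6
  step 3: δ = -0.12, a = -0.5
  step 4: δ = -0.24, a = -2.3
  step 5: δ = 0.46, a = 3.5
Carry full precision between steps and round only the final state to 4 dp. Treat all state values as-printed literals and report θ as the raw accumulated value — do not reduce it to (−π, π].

(-12.1076, 2.7645, -2.6683, 3.4300)

after step 1 (δ=0.38, a=3.0): (-10.950469, 3.299177, -2.704979, 3.000000)
after step 2 (δ=0.14, a=3.6): (-11.222326, 3.172315, -2.683841, 3.360000)
after step 3 (δ=-0.12, a=-0.5): (-11.523734, 3.023826, -2.704098, 3.310000)
after step 4 (δ=-0.24, a=-2.3): (-11.823559, 2.883590, -2.744599, 3.080000)
after step 5 (δ=0.46, a=3.5): (-12.107605, 2.764503, -2.668300, 3.430000)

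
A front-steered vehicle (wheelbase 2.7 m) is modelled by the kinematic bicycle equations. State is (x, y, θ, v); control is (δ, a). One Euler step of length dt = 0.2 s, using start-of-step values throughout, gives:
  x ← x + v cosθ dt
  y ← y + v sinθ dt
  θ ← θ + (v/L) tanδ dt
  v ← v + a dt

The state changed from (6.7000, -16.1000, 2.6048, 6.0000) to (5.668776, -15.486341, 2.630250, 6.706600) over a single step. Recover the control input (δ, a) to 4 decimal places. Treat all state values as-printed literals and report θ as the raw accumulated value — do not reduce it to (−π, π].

a = (v'−v)/dt = (0.706600)/0.2 = 3.5330
Δθ = θ'−θ = 0.025450;  (v·dt/L) = 6.0000·0.2/2.7 = 0.444444
tan δ = Δθ·L/(v·dt) = 0.057263  →  δ = 0.0572

δ = 0.0572, a = 3.5330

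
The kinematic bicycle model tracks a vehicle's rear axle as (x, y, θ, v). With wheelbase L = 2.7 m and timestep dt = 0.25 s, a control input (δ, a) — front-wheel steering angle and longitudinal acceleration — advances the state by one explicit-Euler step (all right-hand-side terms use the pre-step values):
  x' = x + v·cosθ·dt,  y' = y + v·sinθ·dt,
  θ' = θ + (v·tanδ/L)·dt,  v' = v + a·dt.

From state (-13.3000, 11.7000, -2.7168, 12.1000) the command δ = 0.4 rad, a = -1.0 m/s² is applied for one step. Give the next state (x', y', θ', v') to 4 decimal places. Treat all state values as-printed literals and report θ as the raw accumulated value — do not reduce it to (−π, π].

(-16.0562, 10.4533, -2.2431, 11.8500)

x' = -13.3000 + 12.1000·cos(-2.7168)·0.25 = -16.0562
y' = 11.7000 + 12.1000·sin(-2.7168)·0.25 = 10.4533
θ' = -2.7168 + (12.1000/2.7)·tan(0.4)·0.25 = -2.2431
v' = 12.1000 − 1.0000·0.25 = 11.8500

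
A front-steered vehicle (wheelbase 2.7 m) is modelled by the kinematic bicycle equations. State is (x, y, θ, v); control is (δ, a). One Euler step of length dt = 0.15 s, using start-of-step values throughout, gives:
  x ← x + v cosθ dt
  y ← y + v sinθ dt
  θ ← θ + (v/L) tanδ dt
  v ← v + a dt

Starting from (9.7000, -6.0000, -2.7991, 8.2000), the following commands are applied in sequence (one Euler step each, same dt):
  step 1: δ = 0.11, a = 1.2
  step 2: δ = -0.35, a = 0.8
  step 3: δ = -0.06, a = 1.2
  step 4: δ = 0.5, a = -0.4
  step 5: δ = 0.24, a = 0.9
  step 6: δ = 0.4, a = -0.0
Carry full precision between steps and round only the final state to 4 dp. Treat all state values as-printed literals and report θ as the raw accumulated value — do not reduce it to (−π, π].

after step 1 (δ=0.11, a=1.2): (8.541438, -6.413078, -2.748786, 8.380000)
after step 2 (δ=-0.35, a=0.8): (7.380173, -6.894237, -2.918727, 8.500000)
after step 3 (δ=-0.06, a=1.2): (6.136706, -7.176044, -2.947094, 8.680000)
after step 4 (δ=0.5, a=-0.4): (4.859256, -7.427687, -2.683655, 8.620000)
after step 5 (δ=0.24, a=0.9): (3.699479, -7.999322, -2.566463, 8.755000)
after step 6 (δ=0.4, a=-0.0): (2.597502, -8.713656, -2.360821, 8.755000)

(2.5975, -8.7137, -2.3608, 8.7550)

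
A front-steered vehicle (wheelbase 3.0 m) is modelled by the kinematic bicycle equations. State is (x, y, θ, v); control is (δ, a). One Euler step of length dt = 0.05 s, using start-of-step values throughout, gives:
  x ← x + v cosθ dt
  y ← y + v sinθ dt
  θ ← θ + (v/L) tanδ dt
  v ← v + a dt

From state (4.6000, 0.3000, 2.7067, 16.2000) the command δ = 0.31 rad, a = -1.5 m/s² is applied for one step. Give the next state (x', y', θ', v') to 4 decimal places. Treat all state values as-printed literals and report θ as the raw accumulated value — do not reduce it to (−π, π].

(3.8654, 0.6413, 2.7932, 16.1250)

x' = 4.6000 + 16.2000·cos(2.7067)·0.05 = 3.8654
y' = 0.3000 + 16.2000·sin(2.7067)·0.05 = 0.6413
θ' = 2.7067 + (16.2000/3.0)·tan(0.31)·0.05 = 2.7932
v' = 16.2000 − 1.5000·0.05 = 16.1250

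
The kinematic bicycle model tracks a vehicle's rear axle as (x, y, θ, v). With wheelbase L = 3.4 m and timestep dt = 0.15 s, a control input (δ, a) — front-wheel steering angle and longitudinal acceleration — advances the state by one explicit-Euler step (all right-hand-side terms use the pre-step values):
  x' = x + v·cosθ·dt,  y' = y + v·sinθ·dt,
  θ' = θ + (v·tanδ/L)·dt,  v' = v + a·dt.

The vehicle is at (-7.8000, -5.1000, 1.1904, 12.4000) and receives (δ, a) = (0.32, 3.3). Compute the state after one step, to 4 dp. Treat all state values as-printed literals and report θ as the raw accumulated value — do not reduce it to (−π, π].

(-7.1094, -3.3730, 1.3717, 12.8950)

x' = -7.8000 + 12.4000·cos(1.1904)·0.15 = -7.1094
y' = -5.1000 + 12.4000·sin(1.1904)·0.15 = -3.3730
θ' = 1.1904 + (12.4000/3.4)·tan(0.32)·0.15 = 1.3717
v' = 12.4000 + 3.3000·0.15 = 12.8950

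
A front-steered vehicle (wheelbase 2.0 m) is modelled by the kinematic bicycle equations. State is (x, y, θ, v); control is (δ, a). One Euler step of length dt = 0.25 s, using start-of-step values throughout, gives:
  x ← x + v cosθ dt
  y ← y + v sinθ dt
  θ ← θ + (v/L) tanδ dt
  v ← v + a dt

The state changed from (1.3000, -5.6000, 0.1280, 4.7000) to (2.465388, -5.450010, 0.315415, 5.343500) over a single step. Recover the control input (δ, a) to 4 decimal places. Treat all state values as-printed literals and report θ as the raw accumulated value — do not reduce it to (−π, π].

a = (v'−v)/dt = (0.643500)/0.25 = 2.5740
Δθ = θ'−θ = 0.187415;  (v·dt/L) = 4.7000·0.25/2.0 = 0.587500
tan δ = Δθ·L/(v·dt) = 0.319004  →  δ = 0.3088

δ = 0.3088, a = 2.5740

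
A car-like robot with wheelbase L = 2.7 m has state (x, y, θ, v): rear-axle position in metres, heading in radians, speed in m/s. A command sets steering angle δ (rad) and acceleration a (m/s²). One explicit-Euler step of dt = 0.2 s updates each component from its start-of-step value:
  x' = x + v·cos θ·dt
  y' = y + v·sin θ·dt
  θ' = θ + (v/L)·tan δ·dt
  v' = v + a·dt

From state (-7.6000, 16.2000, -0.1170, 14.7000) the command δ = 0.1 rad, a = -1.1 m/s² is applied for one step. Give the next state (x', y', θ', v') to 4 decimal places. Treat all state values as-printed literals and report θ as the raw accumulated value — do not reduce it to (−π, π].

(-4.6801, 15.8568, -0.0077, 14.4800)

x' = -7.6000 + 14.7000·cos(-0.1170)·0.2 = -4.6801
y' = 16.2000 + 14.7000·sin(-0.1170)·0.2 = 15.8568
θ' = -0.1170 + (14.7000/2.7)·tan(0.1)·0.2 = -0.0077
v' = 14.7000 − 1.1000·0.2 = 14.4800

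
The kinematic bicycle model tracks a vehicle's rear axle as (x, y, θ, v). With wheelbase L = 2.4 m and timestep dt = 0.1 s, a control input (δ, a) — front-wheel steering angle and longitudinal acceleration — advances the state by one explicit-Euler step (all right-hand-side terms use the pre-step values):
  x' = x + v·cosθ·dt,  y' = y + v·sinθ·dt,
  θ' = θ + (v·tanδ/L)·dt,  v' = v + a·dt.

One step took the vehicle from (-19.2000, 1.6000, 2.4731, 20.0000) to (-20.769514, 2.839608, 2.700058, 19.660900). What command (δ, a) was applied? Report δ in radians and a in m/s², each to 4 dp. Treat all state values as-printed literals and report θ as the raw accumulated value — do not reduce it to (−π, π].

δ = 0.2659, a = -3.3910

a = (v'−v)/dt = (-0.339100)/0.1 = -3.3910
Δθ = θ'−θ = 0.226958;  (v·dt/L) = 20.0000·0.1/2.4 = 0.833333
tan δ = Δθ·L/(v·dt) = 0.272350  →  δ = 0.2659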